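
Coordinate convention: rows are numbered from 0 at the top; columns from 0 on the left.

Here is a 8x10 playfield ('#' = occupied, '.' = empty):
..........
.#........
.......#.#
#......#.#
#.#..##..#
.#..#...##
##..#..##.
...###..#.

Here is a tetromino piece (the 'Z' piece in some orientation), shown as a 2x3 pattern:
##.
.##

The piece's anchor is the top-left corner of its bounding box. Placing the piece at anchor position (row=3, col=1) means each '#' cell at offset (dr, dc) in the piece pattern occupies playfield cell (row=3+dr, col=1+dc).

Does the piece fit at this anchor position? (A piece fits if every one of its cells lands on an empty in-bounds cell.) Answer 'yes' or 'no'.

Answer: no

Derivation:
Check each piece cell at anchor (3, 1):
  offset (0,0) -> (3,1): empty -> OK
  offset (0,1) -> (3,2): empty -> OK
  offset (1,1) -> (4,2): occupied ('#') -> FAIL
  offset (1,2) -> (4,3): empty -> OK
All cells valid: no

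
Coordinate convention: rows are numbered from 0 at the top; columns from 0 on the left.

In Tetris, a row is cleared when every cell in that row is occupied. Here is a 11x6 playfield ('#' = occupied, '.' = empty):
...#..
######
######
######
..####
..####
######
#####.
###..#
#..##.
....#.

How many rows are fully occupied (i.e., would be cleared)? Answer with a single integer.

Check each row:
  row 0: 5 empty cells -> not full
  row 1: 0 empty cells -> FULL (clear)
  row 2: 0 empty cells -> FULL (clear)
  row 3: 0 empty cells -> FULL (clear)
  row 4: 2 empty cells -> not full
  row 5: 2 empty cells -> not full
  row 6: 0 empty cells -> FULL (clear)
  row 7: 1 empty cell -> not full
  row 8: 2 empty cells -> not full
  row 9: 3 empty cells -> not full
  row 10: 5 empty cells -> not full
Total rows cleared: 4

Answer: 4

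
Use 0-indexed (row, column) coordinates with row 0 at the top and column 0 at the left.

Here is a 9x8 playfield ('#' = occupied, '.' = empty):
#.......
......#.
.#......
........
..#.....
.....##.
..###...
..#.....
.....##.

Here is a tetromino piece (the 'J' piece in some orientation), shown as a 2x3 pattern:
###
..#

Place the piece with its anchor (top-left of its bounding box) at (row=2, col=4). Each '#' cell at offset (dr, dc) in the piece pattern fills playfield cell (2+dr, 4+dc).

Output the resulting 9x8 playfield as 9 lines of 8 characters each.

Answer: #.......
......#.
.#..###.
......#.
..#.....
.....##.
..###...
..#.....
.....##.

Derivation:
Fill (2+0,4+0) = (2,4)
Fill (2+0,4+1) = (2,5)
Fill (2+0,4+2) = (2,6)
Fill (2+1,4+2) = (3,6)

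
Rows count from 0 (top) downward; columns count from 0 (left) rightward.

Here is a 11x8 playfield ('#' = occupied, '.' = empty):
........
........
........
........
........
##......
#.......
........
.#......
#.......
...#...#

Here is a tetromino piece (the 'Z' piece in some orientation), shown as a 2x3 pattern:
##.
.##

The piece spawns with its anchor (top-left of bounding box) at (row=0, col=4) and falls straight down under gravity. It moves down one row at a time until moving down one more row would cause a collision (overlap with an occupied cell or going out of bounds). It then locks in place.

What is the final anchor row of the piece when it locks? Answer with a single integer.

Spawn at (row=0, col=4). Try each row:
  row 0: fits
  row 1: fits
  row 2: fits
  row 3: fits
  row 4: fits
  row 5: fits
  row 6: fits
  row 7: fits
  row 8: fits
  row 9: fits
  row 10: blocked -> lock at row 9

Answer: 9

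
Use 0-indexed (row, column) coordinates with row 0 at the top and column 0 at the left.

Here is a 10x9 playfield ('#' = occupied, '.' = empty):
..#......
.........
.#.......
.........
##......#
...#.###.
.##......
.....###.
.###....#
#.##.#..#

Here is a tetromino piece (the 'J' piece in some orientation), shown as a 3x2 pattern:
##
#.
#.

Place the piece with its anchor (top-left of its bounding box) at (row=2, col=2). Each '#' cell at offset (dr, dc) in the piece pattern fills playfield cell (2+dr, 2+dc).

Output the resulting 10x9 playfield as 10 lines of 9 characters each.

Answer: ..#......
.........
.###.....
..#......
###.....#
...#.###.
.##......
.....###.
.###....#
#.##.#..#

Derivation:
Fill (2+0,2+0) = (2,2)
Fill (2+0,2+1) = (2,3)
Fill (2+1,2+0) = (3,2)
Fill (2+2,2+0) = (4,2)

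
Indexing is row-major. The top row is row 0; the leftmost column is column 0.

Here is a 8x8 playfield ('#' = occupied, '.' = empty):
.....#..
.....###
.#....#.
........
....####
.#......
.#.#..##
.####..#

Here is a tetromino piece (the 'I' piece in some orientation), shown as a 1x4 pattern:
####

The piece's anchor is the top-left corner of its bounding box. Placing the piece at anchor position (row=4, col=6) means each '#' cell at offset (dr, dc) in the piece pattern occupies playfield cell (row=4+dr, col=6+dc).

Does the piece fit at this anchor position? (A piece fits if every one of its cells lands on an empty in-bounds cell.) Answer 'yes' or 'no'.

Answer: no

Derivation:
Check each piece cell at anchor (4, 6):
  offset (0,0) -> (4,6): occupied ('#') -> FAIL
  offset (0,1) -> (4,7): occupied ('#') -> FAIL
  offset (0,2) -> (4,8): out of bounds -> FAIL
  offset (0,3) -> (4,9): out of bounds -> FAIL
All cells valid: no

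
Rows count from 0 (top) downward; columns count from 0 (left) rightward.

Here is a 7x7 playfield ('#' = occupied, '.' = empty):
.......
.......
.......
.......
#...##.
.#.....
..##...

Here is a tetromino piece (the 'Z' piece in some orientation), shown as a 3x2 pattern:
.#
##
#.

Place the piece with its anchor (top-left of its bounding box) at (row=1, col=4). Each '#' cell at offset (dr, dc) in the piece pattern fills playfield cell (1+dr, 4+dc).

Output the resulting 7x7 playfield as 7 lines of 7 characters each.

Fill (1+0,4+1) = (1,5)
Fill (1+1,4+0) = (2,4)
Fill (1+1,4+1) = (2,5)
Fill (1+2,4+0) = (3,4)

Answer: .......
.....#.
....##.
....#..
#...##.
.#.....
..##...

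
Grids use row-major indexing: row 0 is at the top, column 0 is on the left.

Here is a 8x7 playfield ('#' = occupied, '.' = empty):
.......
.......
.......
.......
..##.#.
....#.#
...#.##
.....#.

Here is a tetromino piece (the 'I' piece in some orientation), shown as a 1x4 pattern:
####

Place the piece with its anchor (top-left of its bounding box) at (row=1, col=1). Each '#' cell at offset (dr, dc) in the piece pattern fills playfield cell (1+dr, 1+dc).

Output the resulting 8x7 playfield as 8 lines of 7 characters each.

Answer: .......
.####..
.......
.......
..##.#.
....#.#
...#.##
.....#.

Derivation:
Fill (1+0,1+0) = (1,1)
Fill (1+0,1+1) = (1,2)
Fill (1+0,1+2) = (1,3)
Fill (1+0,1+3) = (1,4)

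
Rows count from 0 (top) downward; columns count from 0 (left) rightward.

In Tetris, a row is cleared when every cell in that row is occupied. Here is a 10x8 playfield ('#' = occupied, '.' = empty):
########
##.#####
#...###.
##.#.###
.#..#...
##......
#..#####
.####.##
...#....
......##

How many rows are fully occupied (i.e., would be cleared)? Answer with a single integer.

Check each row:
  row 0: 0 empty cells -> FULL (clear)
  row 1: 1 empty cell -> not full
  row 2: 4 empty cells -> not full
  row 3: 2 empty cells -> not full
  row 4: 6 empty cells -> not full
  row 5: 6 empty cells -> not full
  row 6: 2 empty cells -> not full
  row 7: 2 empty cells -> not full
  row 8: 7 empty cells -> not full
  row 9: 6 empty cells -> not full
Total rows cleared: 1

Answer: 1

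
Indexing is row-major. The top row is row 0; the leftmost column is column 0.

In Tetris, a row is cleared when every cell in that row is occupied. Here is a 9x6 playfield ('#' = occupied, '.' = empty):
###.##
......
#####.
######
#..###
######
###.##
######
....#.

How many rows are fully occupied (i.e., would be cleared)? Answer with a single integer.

Check each row:
  row 0: 1 empty cell -> not full
  row 1: 6 empty cells -> not full
  row 2: 1 empty cell -> not full
  row 3: 0 empty cells -> FULL (clear)
  row 4: 2 empty cells -> not full
  row 5: 0 empty cells -> FULL (clear)
  row 6: 1 empty cell -> not full
  row 7: 0 empty cells -> FULL (clear)
  row 8: 5 empty cells -> not full
Total rows cleared: 3

Answer: 3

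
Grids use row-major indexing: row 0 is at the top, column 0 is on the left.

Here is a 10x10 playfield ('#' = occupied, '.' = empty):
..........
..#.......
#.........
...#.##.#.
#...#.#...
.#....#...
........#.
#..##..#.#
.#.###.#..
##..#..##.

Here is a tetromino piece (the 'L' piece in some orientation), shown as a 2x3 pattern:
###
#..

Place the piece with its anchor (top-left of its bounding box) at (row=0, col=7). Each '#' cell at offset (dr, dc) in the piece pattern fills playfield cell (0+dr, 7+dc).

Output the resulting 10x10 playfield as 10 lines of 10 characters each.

Fill (0+0,7+0) = (0,7)
Fill (0+0,7+1) = (0,8)
Fill (0+0,7+2) = (0,9)
Fill (0+1,7+0) = (1,7)

Answer: .......###
..#....#..
#.........
...#.##.#.
#...#.#...
.#....#...
........#.
#..##..#.#
.#.###.#..
##..#..##.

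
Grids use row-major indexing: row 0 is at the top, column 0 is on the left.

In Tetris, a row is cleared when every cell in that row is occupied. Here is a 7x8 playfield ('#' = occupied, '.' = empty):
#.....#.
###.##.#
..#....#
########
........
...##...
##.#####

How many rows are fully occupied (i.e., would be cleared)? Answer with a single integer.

Check each row:
  row 0: 6 empty cells -> not full
  row 1: 2 empty cells -> not full
  row 2: 6 empty cells -> not full
  row 3: 0 empty cells -> FULL (clear)
  row 4: 8 empty cells -> not full
  row 5: 6 empty cells -> not full
  row 6: 1 empty cell -> not full
Total rows cleared: 1

Answer: 1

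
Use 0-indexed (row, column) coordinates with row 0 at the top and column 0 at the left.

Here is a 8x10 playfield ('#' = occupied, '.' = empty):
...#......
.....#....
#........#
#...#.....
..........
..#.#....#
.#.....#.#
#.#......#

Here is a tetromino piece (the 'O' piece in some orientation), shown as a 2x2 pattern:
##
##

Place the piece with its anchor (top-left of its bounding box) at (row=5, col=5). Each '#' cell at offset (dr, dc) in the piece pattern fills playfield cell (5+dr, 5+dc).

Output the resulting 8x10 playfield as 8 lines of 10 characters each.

Answer: ...#......
.....#....
#........#
#...#.....
..........
..#.###..#
.#...###.#
#.#......#

Derivation:
Fill (5+0,5+0) = (5,5)
Fill (5+0,5+1) = (5,6)
Fill (5+1,5+0) = (6,5)
Fill (5+1,5+1) = (6,6)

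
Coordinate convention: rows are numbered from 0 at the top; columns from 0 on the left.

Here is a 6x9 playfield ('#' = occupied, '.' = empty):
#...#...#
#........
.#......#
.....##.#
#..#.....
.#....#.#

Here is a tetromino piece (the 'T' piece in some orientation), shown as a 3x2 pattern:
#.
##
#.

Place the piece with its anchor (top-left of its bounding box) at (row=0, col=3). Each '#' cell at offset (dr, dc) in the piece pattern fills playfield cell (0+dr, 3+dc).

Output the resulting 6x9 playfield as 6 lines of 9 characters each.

Answer: #..##...#
#..##....
.#.#....#
.....##.#
#..#.....
.#....#.#

Derivation:
Fill (0+0,3+0) = (0,3)
Fill (0+1,3+0) = (1,3)
Fill (0+1,3+1) = (1,4)
Fill (0+2,3+0) = (2,3)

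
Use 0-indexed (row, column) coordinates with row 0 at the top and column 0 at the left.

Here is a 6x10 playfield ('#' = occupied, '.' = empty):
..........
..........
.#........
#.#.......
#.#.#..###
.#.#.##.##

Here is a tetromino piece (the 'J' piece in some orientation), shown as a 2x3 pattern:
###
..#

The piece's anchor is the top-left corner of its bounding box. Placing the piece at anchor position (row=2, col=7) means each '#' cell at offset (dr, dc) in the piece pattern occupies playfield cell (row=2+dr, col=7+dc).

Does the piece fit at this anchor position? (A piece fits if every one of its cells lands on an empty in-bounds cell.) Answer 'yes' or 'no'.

Answer: yes

Derivation:
Check each piece cell at anchor (2, 7):
  offset (0,0) -> (2,7): empty -> OK
  offset (0,1) -> (2,8): empty -> OK
  offset (0,2) -> (2,9): empty -> OK
  offset (1,2) -> (3,9): empty -> OK
All cells valid: yes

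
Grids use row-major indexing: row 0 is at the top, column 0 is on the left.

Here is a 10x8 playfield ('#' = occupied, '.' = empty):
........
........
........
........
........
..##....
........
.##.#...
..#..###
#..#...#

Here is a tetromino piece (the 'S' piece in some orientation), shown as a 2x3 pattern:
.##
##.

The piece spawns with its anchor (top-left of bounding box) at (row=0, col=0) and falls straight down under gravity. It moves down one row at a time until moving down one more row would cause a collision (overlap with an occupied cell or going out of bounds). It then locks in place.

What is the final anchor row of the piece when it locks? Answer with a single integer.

Answer: 4

Derivation:
Spawn at (row=0, col=0). Try each row:
  row 0: fits
  row 1: fits
  row 2: fits
  row 3: fits
  row 4: fits
  row 5: blocked -> lock at row 4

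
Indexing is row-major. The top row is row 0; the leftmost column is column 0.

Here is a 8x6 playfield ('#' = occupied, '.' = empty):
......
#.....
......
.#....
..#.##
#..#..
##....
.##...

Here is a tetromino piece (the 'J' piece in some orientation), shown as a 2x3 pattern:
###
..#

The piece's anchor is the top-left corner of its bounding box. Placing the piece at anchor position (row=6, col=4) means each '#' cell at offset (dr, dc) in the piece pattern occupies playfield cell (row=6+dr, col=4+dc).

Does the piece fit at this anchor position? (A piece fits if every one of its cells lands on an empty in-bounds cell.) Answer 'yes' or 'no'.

Check each piece cell at anchor (6, 4):
  offset (0,0) -> (6,4): empty -> OK
  offset (0,1) -> (6,5): empty -> OK
  offset (0,2) -> (6,6): out of bounds -> FAIL
  offset (1,2) -> (7,6): out of bounds -> FAIL
All cells valid: no

Answer: no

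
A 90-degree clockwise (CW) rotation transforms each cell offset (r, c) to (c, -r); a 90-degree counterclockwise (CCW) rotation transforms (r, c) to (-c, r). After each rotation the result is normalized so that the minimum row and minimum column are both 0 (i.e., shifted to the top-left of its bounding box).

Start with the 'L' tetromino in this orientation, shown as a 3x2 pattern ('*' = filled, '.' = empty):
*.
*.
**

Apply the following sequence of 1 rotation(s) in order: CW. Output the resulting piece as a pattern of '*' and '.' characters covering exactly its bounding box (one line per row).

Start:
*.
*.
**
After rotation 1 (CW):
***
*..

Answer: ***
*..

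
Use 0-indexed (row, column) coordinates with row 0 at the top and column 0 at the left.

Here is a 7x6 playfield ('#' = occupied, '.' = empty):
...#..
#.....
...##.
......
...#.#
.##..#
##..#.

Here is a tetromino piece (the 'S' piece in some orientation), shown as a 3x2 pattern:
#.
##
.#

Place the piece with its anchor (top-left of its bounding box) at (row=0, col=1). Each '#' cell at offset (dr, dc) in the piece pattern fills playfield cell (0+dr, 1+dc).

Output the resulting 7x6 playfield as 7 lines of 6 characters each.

Fill (0+0,1+0) = (0,1)
Fill (0+1,1+0) = (1,1)
Fill (0+1,1+1) = (1,2)
Fill (0+2,1+1) = (2,2)

Answer: .#.#..
###...
..###.
......
...#.#
.##..#
##..#.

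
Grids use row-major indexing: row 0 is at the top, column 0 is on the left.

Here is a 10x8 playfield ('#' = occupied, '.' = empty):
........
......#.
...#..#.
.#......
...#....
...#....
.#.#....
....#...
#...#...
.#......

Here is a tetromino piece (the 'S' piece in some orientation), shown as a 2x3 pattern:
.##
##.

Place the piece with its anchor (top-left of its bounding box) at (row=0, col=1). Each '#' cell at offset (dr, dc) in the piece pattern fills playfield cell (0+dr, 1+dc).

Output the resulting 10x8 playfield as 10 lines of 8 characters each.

Answer: ..##....
.##...#.
...#..#.
.#......
...#....
...#....
.#.#....
....#...
#...#...
.#......

Derivation:
Fill (0+0,1+1) = (0,2)
Fill (0+0,1+2) = (0,3)
Fill (0+1,1+0) = (1,1)
Fill (0+1,1+1) = (1,2)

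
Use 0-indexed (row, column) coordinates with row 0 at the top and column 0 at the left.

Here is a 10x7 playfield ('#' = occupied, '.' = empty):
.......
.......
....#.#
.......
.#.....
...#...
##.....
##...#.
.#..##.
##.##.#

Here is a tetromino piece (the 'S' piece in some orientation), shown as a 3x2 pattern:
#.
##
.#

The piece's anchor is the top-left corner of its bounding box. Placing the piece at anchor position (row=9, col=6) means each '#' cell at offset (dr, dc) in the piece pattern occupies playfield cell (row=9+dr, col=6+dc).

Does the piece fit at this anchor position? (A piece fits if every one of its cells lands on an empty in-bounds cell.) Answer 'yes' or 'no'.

Answer: no

Derivation:
Check each piece cell at anchor (9, 6):
  offset (0,0) -> (9,6): occupied ('#') -> FAIL
  offset (1,0) -> (10,6): out of bounds -> FAIL
  offset (1,1) -> (10,7): out of bounds -> FAIL
  offset (2,1) -> (11,7): out of bounds -> FAIL
All cells valid: no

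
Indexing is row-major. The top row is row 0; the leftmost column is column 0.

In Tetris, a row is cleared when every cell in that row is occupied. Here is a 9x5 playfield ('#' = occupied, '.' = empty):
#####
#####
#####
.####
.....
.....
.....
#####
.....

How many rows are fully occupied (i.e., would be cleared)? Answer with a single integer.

Check each row:
  row 0: 0 empty cells -> FULL (clear)
  row 1: 0 empty cells -> FULL (clear)
  row 2: 0 empty cells -> FULL (clear)
  row 3: 1 empty cell -> not full
  row 4: 5 empty cells -> not full
  row 5: 5 empty cells -> not full
  row 6: 5 empty cells -> not full
  row 7: 0 empty cells -> FULL (clear)
  row 8: 5 empty cells -> not full
Total rows cleared: 4

Answer: 4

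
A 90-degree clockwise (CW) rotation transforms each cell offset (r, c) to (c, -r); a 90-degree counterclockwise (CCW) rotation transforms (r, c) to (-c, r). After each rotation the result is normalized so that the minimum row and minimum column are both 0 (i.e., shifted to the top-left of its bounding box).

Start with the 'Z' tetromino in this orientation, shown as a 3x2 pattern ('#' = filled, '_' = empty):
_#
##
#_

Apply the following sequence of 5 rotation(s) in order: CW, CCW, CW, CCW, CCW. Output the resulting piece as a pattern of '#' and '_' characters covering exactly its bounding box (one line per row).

Answer: ##_
_##

Derivation:
Start:
_#
##
#_
After rotation 1 (CW):
##_
_##
After rotation 2 (CCW):
_#
##
#_
After rotation 3 (CW):
##_
_##
After rotation 4 (CCW):
_#
##
#_
After rotation 5 (CCW):
##_
_##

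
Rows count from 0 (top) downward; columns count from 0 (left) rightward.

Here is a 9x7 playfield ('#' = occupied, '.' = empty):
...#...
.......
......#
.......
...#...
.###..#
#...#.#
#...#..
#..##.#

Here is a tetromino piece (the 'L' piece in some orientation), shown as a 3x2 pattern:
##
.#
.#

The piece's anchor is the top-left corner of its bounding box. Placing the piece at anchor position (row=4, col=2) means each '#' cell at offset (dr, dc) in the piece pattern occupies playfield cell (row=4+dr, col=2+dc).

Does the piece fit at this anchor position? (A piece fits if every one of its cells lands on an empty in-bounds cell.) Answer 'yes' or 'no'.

Answer: no

Derivation:
Check each piece cell at anchor (4, 2):
  offset (0,0) -> (4,2): empty -> OK
  offset (0,1) -> (4,3): occupied ('#') -> FAIL
  offset (1,1) -> (5,3): occupied ('#') -> FAIL
  offset (2,1) -> (6,3): empty -> OK
All cells valid: no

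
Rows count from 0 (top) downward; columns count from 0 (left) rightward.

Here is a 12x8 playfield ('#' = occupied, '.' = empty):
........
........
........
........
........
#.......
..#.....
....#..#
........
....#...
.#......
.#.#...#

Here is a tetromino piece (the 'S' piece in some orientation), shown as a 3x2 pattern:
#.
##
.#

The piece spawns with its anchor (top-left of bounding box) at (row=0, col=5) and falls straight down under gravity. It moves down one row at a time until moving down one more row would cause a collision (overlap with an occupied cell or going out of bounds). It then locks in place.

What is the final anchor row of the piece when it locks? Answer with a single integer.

Answer: 9

Derivation:
Spawn at (row=0, col=5). Try each row:
  row 0: fits
  row 1: fits
  row 2: fits
  row 3: fits
  row 4: fits
  row 5: fits
  row 6: fits
  row 7: fits
  row 8: fits
  row 9: fits
  row 10: blocked -> lock at row 9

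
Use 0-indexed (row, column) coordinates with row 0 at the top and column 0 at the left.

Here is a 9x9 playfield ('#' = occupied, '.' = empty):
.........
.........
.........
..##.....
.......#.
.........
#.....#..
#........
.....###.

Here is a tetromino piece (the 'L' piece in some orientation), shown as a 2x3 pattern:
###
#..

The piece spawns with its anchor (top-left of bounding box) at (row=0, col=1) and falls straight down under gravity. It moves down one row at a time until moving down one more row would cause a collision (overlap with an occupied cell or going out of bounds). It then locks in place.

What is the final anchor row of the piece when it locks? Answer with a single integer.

Answer: 2

Derivation:
Spawn at (row=0, col=1). Try each row:
  row 0: fits
  row 1: fits
  row 2: fits
  row 3: blocked -> lock at row 2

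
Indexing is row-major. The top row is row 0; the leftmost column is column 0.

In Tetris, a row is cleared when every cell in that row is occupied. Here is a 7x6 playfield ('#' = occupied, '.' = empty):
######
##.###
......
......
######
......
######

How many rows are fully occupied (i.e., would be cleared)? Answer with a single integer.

Check each row:
  row 0: 0 empty cells -> FULL (clear)
  row 1: 1 empty cell -> not full
  row 2: 6 empty cells -> not full
  row 3: 6 empty cells -> not full
  row 4: 0 empty cells -> FULL (clear)
  row 5: 6 empty cells -> not full
  row 6: 0 empty cells -> FULL (clear)
Total rows cleared: 3

Answer: 3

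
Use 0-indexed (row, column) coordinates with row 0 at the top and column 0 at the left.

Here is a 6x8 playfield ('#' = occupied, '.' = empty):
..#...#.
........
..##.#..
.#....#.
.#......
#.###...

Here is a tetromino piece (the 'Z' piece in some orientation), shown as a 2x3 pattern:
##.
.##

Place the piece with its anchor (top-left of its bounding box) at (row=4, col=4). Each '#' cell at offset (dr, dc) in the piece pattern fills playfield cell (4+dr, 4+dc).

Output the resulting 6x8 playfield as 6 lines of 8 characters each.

Fill (4+0,4+0) = (4,4)
Fill (4+0,4+1) = (4,5)
Fill (4+1,4+1) = (5,5)
Fill (4+1,4+2) = (5,6)

Answer: ..#...#.
........
..##.#..
.#....#.
.#..##..
#.#####.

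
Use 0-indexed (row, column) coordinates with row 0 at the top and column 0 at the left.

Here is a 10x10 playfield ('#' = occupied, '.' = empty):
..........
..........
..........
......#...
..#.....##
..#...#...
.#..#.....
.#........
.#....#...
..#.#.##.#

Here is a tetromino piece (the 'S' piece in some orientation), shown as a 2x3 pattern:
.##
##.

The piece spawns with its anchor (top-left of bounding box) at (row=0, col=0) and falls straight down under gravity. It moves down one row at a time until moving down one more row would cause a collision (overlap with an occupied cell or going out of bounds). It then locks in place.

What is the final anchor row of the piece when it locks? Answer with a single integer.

Answer: 3

Derivation:
Spawn at (row=0, col=0). Try each row:
  row 0: fits
  row 1: fits
  row 2: fits
  row 3: fits
  row 4: blocked -> lock at row 3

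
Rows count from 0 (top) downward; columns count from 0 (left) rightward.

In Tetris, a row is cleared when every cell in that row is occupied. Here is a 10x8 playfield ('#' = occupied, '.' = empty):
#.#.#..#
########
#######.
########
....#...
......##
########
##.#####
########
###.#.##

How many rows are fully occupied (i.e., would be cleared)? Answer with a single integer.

Answer: 4

Derivation:
Check each row:
  row 0: 4 empty cells -> not full
  row 1: 0 empty cells -> FULL (clear)
  row 2: 1 empty cell -> not full
  row 3: 0 empty cells -> FULL (clear)
  row 4: 7 empty cells -> not full
  row 5: 6 empty cells -> not full
  row 6: 0 empty cells -> FULL (clear)
  row 7: 1 empty cell -> not full
  row 8: 0 empty cells -> FULL (clear)
  row 9: 2 empty cells -> not full
Total rows cleared: 4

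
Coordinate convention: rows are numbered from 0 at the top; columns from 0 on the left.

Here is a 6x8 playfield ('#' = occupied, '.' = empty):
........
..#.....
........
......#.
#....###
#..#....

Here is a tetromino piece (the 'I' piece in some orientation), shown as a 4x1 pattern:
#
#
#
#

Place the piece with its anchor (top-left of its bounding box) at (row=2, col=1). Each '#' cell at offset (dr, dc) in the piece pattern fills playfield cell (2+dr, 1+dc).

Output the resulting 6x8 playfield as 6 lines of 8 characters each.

Answer: ........
..#.....
.#......
.#....#.
##...###
##.#....

Derivation:
Fill (2+0,1+0) = (2,1)
Fill (2+1,1+0) = (3,1)
Fill (2+2,1+0) = (4,1)
Fill (2+3,1+0) = (5,1)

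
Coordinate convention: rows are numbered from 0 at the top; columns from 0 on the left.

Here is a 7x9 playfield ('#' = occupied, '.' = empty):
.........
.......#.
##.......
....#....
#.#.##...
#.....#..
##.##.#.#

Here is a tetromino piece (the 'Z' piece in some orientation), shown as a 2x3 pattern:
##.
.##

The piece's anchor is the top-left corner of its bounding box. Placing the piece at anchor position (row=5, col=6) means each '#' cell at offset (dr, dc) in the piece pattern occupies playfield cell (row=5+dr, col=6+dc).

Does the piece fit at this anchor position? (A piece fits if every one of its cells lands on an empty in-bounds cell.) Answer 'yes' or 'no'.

Answer: no

Derivation:
Check each piece cell at anchor (5, 6):
  offset (0,0) -> (5,6): occupied ('#') -> FAIL
  offset (0,1) -> (5,7): empty -> OK
  offset (1,1) -> (6,7): empty -> OK
  offset (1,2) -> (6,8): occupied ('#') -> FAIL
All cells valid: no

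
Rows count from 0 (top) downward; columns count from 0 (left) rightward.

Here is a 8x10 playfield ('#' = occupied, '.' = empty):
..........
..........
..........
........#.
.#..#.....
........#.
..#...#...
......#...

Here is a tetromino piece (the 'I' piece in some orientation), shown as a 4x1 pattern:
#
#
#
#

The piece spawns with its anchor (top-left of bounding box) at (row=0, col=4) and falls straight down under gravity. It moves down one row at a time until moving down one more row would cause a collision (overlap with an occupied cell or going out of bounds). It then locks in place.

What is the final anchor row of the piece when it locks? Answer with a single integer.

Spawn at (row=0, col=4). Try each row:
  row 0: fits
  row 1: blocked -> lock at row 0

Answer: 0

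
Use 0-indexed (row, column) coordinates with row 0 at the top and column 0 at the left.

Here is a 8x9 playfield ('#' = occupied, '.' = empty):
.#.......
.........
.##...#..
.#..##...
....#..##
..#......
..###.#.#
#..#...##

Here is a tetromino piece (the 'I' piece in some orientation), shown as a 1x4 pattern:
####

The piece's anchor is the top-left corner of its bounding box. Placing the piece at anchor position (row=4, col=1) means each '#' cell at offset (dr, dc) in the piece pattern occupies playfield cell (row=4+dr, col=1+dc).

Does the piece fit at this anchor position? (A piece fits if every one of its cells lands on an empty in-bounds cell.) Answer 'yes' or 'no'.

Answer: no

Derivation:
Check each piece cell at anchor (4, 1):
  offset (0,0) -> (4,1): empty -> OK
  offset (0,1) -> (4,2): empty -> OK
  offset (0,2) -> (4,3): empty -> OK
  offset (0,3) -> (4,4): occupied ('#') -> FAIL
All cells valid: no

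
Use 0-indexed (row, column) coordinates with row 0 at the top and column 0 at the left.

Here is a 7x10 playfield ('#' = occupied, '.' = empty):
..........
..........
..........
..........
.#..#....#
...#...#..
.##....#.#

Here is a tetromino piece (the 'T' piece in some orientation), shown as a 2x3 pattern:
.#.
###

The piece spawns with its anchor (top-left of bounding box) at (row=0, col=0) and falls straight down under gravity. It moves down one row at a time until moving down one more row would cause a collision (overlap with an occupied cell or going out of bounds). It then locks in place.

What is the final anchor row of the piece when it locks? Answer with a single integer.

Spawn at (row=0, col=0). Try each row:
  row 0: fits
  row 1: fits
  row 2: fits
  row 3: blocked -> lock at row 2

Answer: 2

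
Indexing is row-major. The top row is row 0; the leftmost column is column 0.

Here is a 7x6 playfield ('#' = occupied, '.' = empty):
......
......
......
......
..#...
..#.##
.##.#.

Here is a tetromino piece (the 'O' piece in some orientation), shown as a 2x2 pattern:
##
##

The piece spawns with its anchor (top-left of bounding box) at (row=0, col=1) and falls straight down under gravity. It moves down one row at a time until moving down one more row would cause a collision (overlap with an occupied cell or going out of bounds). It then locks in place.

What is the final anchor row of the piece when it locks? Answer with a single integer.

Answer: 2

Derivation:
Spawn at (row=0, col=1). Try each row:
  row 0: fits
  row 1: fits
  row 2: fits
  row 3: blocked -> lock at row 2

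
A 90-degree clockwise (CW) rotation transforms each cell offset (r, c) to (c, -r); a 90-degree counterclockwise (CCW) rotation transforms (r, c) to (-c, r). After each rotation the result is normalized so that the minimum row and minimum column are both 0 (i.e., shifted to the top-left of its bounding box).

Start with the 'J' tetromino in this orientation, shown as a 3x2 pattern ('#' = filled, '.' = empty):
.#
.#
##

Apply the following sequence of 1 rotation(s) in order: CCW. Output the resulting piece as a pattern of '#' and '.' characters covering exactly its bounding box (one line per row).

Answer: ###
..#

Derivation:
Start:
.#
.#
##
After rotation 1 (CCW):
###
..#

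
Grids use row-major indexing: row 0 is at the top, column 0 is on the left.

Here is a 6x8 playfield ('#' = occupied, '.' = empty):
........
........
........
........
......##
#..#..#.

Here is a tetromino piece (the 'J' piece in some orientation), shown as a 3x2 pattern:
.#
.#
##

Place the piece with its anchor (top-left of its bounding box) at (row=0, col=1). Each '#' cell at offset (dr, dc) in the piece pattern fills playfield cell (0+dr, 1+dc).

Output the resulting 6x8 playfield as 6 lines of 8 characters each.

Answer: ..#.....
..#.....
.##.....
........
......##
#..#..#.

Derivation:
Fill (0+0,1+1) = (0,2)
Fill (0+1,1+1) = (1,2)
Fill (0+2,1+0) = (2,1)
Fill (0+2,1+1) = (2,2)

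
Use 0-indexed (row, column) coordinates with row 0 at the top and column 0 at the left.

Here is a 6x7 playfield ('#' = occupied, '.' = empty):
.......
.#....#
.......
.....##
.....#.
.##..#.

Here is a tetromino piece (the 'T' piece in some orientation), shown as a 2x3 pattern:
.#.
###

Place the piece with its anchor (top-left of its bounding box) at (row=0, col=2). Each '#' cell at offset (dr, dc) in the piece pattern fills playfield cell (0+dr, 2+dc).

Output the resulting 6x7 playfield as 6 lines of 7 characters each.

Fill (0+0,2+1) = (0,3)
Fill (0+1,2+0) = (1,2)
Fill (0+1,2+1) = (1,3)
Fill (0+1,2+2) = (1,4)

Answer: ...#...
.####.#
.......
.....##
.....#.
.##..#.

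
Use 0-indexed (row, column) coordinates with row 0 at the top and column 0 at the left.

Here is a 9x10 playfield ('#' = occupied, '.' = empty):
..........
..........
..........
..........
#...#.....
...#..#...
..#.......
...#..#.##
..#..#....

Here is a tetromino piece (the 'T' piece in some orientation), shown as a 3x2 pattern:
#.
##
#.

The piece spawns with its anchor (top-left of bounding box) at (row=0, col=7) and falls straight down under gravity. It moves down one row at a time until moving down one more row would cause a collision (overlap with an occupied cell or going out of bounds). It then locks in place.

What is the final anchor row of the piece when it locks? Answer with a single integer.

Answer: 5

Derivation:
Spawn at (row=0, col=7). Try each row:
  row 0: fits
  row 1: fits
  row 2: fits
  row 3: fits
  row 4: fits
  row 5: fits
  row 6: blocked -> lock at row 5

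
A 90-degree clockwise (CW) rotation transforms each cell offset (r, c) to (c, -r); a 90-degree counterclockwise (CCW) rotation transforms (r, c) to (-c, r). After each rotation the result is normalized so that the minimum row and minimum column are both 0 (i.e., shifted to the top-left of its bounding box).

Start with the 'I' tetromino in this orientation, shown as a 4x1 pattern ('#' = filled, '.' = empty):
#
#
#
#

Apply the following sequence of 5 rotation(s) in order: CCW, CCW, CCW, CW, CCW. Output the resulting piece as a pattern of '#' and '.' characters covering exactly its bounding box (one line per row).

Answer: ####

Derivation:
Start:
#
#
#
#
After rotation 1 (CCW):
####
After rotation 2 (CCW):
#
#
#
#
After rotation 3 (CCW):
####
After rotation 4 (CW):
#
#
#
#
After rotation 5 (CCW):
####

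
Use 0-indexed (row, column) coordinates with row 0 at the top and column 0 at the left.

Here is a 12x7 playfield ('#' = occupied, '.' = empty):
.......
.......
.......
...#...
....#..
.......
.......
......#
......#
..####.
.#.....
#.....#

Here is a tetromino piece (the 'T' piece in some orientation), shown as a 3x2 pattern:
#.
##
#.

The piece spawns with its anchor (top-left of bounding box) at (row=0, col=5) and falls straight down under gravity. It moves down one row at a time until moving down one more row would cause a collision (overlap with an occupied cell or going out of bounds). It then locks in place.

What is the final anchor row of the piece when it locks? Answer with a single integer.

Spawn at (row=0, col=5). Try each row:
  row 0: fits
  row 1: fits
  row 2: fits
  row 3: fits
  row 4: fits
  row 5: fits
  row 6: blocked -> lock at row 5

Answer: 5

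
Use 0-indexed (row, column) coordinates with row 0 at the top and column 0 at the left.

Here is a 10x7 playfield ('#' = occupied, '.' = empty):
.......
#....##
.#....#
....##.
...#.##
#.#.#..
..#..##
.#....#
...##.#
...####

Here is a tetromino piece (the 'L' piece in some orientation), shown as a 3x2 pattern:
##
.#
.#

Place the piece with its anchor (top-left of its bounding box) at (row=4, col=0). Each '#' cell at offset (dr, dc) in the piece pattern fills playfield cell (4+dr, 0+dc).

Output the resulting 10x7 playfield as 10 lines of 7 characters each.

Answer: .......
#....##
.#....#
....##.
##.#.##
###.#..
.##..##
.#....#
...##.#
...####

Derivation:
Fill (4+0,0+0) = (4,0)
Fill (4+0,0+1) = (4,1)
Fill (4+1,0+1) = (5,1)
Fill (4+2,0+1) = (6,1)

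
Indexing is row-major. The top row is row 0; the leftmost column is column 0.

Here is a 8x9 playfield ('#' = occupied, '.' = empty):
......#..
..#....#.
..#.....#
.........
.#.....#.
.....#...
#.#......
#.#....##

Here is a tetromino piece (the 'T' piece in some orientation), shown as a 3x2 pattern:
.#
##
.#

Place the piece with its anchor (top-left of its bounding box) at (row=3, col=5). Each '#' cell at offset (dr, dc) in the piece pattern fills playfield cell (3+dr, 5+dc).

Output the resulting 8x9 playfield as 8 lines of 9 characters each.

Fill (3+0,5+1) = (3,6)
Fill (3+1,5+0) = (4,5)
Fill (3+1,5+1) = (4,6)
Fill (3+2,5+1) = (5,6)

Answer: ......#..
..#....#.
..#.....#
......#..
.#...###.
.....##..
#.#......
#.#....##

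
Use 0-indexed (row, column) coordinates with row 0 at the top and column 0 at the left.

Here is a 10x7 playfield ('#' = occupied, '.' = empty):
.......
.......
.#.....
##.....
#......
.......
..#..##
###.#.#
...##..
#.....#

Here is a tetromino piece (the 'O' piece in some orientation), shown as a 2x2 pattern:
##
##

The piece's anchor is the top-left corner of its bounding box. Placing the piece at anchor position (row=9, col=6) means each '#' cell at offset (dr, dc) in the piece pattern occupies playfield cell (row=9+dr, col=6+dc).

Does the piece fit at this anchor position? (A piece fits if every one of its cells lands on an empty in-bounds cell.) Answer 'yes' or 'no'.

Check each piece cell at anchor (9, 6):
  offset (0,0) -> (9,6): occupied ('#') -> FAIL
  offset (0,1) -> (9,7): out of bounds -> FAIL
  offset (1,0) -> (10,6): out of bounds -> FAIL
  offset (1,1) -> (10,7): out of bounds -> FAIL
All cells valid: no

Answer: no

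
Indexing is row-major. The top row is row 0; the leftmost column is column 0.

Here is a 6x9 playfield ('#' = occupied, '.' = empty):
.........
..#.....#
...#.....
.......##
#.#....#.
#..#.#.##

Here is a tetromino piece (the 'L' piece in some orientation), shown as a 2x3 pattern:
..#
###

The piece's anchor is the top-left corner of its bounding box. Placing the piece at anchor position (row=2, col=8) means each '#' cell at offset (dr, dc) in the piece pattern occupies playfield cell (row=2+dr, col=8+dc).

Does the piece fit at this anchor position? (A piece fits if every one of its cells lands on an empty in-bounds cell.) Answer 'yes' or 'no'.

Check each piece cell at anchor (2, 8):
  offset (0,2) -> (2,10): out of bounds -> FAIL
  offset (1,0) -> (3,8): occupied ('#') -> FAIL
  offset (1,1) -> (3,9): out of bounds -> FAIL
  offset (1,2) -> (3,10): out of bounds -> FAIL
All cells valid: no

Answer: no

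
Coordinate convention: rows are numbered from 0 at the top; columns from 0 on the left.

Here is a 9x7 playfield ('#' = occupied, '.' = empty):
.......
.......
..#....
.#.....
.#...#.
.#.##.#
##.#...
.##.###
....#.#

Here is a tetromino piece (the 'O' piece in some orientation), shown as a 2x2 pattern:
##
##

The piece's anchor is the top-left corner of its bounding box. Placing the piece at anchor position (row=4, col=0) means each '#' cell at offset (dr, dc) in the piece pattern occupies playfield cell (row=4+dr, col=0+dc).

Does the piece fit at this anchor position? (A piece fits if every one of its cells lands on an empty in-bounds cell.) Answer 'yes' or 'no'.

Check each piece cell at anchor (4, 0):
  offset (0,0) -> (4,0): empty -> OK
  offset (0,1) -> (4,1): occupied ('#') -> FAIL
  offset (1,0) -> (5,0): empty -> OK
  offset (1,1) -> (5,1): occupied ('#') -> FAIL
All cells valid: no

Answer: no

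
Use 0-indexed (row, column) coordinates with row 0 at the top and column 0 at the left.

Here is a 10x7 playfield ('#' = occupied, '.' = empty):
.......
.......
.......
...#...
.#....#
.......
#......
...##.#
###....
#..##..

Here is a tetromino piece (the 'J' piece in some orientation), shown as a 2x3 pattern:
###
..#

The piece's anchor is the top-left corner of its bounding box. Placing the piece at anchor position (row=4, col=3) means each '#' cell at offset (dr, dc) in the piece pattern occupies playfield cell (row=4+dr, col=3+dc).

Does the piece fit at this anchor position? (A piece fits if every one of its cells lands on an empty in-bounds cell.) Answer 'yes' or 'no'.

Answer: yes

Derivation:
Check each piece cell at anchor (4, 3):
  offset (0,0) -> (4,3): empty -> OK
  offset (0,1) -> (4,4): empty -> OK
  offset (0,2) -> (4,5): empty -> OK
  offset (1,2) -> (5,5): empty -> OK
All cells valid: yes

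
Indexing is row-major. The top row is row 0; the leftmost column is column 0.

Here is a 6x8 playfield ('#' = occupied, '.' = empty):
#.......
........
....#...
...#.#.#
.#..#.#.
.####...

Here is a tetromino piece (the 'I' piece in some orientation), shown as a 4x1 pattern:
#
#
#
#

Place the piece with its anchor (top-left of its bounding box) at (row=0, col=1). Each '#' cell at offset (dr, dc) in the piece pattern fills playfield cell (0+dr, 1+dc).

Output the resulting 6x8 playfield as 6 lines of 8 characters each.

Answer: ##......
.#......
.#..#...
.#.#.#.#
.#..#.#.
.####...

Derivation:
Fill (0+0,1+0) = (0,1)
Fill (0+1,1+0) = (1,1)
Fill (0+2,1+0) = (2,1)
Fill (0+3,1+0) = (3,1)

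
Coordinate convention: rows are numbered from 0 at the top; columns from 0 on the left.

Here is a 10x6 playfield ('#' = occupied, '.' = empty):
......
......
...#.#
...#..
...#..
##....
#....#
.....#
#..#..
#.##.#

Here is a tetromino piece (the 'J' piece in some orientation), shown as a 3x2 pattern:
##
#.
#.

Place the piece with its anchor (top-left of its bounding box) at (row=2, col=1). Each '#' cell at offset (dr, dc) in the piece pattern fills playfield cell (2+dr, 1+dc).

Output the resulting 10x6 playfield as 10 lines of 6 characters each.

Fill (2+0,1+0) = (2,1)
Fill (2+0,1+1) = (2,2)
Fill (2+1,1+0) = (3,1)
Fill (2+2,1+0) = (4,1)

Answer: ......
......
.###.#
.#.#..
.#.#..
##....
#....#
.....#
#..#..
#.##.#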